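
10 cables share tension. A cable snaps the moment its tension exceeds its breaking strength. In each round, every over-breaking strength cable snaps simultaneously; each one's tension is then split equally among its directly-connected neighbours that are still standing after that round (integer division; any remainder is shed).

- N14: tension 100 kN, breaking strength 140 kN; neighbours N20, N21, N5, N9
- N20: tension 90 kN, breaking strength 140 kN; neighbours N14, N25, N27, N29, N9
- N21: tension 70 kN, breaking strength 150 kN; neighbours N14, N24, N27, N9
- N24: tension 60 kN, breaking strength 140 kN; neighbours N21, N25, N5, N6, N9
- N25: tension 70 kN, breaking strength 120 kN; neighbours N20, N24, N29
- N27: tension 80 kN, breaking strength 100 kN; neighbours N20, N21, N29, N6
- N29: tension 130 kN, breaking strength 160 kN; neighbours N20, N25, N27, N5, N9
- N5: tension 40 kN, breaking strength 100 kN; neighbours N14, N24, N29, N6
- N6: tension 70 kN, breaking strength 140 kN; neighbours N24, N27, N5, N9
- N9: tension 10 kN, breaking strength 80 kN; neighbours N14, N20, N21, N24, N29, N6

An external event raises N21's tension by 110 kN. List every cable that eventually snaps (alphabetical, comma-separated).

N14, N20, N21, N24, N25, N27, N29, N5, N6, N9

Round 1 — N21 at 180 > 150. N21 snaps.
  N21 sheds 180 kN to N14, N24, N27, N9: 45 each.
    N14: 100+45 = 145 > 140
    N24: 60+45 = 105 ≤ 140
    N27: 80+45 = 125 > 100
    N9: 10+45 = 55 ≤ 80
Round 2 — N14, N27 snap.
  N14 sheds 145 kN to N20, N5, N9: 48 each (1 lost).
    N20: 90+48 = 138 ≤ 140
    N5: 40+48 = 88 ≤ 100
    N9: 55+48 = 103 > 80
  N27 sheds 125 kN to N20, N29, N6: 41 each (2 lost).
    N20: 138+41 = 179 > 140
    N29: 130+41 = 171 > 160
    N6: 70+41 = 111 ≤ 140
Round 3 — N20, N29, N9 snap.
  N20 sheds 179 kN to N25: 179 each.
    N25: 70+179 = 249 > 120
  N29 sheds 171 kN to N25, N5: 85 each (1 lost).
    N25: 249+85 = 334 > 120
    N5: 88+85 = 173 > 100
  N9 sheds 103 kN to N24, N6: 51 each (1 lost).
    N24: 105+51 = 156 > 140
    N6: 111+51 = 162 > 140
Round 4 — N24, N25, N5, N6 snap.
  N24 sheds 156 kN: no online neighbours, lost.
  N25 sheds 334 kN: no online neighbours, lost.
  N5 sheds 173 kN: no online neighbours, lost.
  N6 sheds 162 kN: no online neighbours, lost.
No further breaks.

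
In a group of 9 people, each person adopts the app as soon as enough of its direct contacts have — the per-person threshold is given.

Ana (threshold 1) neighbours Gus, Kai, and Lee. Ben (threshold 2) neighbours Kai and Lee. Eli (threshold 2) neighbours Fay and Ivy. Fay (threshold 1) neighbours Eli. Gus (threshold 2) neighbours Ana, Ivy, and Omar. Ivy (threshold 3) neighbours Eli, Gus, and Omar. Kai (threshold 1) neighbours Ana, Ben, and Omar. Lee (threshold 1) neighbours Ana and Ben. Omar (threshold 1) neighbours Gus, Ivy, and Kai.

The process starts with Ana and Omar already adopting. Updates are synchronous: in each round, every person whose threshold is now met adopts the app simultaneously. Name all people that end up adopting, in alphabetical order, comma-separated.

Ana, Ben, Gus, Kai, Lee, Omar

Round 1 — Ana, Omar adopt the app (initial).
Round 2 — checking thresholds:
  Gus: 2 of 3 neighbours ≥ 2, adopts the app.
  Ivy: 1 of 3 neighbours < 3, below threshold.
  Kai: 2 of 3 neighbours ≥ 1, adopts the app.
  Lee: 1 of 2 neighbours ≥ 1, adopts the app.
Round 3 — checking thresholds:
  Ben: 2 of 2 neighbours ≥ 2, adopts the app.
  Ivy: 2 of 3 neighbours < 3, below threshold.
Round 4 — no new adoptions; cascade stops.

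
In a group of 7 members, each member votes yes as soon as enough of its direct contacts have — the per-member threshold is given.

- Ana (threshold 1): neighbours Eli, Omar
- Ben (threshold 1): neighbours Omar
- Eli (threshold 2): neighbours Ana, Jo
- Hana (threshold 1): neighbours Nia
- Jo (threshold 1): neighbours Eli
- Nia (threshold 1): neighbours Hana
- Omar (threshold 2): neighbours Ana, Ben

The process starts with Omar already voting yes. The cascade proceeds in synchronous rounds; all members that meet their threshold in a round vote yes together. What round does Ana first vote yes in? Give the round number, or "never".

2

Round 1 — Omar votes yes (initial).
Round 2 — checking thresholds:
  Ana: 1 of 2 neighbours ≥ 1, votes yes.
  Ben: 1 of 1 neighbours ≥ 1, votes yes.
Round 3 — no new yes votes; cascade stops.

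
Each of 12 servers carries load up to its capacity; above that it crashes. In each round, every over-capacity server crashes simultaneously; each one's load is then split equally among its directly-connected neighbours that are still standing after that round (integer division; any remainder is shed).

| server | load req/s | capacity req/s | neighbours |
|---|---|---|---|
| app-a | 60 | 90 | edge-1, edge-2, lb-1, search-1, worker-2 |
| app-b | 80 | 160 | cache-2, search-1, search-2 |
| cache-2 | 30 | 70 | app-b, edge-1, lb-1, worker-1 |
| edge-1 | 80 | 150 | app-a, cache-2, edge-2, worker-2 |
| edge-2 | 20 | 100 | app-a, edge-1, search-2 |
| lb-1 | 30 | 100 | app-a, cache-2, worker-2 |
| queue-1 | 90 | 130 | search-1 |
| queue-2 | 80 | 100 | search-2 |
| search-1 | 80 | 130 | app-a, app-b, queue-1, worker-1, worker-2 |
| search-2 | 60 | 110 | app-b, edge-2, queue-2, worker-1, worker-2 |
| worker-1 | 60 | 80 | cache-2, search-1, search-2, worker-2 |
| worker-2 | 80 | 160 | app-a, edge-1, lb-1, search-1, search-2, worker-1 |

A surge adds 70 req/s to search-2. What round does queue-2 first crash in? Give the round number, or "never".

Round 1 — search-2 at 130 > 110. search-2 crashes.
  search-2 sheds 130 req/s to app-b, edge-2, queue-2, worker-1, worker-2: 26 each.
    app-b: 80+26 = 106 ≤ 160
    edge-2: 20+26 = 46 ≤ 100
    queue-2: 80+26 = 106 > 100
    worker-1: 60+26 = 86 > 80
    worker-2: 80+26 = 106 ≤ 160
Round 2 — queue-2, worker-1 crash.
  queue-2 sheds 106 req/s: no online neighbours, lost.
  worker-1 sheds 86 req/s to cache-2, search-1, worker-2: 28 each (2 lost).
    cache-2: 30+28 = 58 ≤ 70
    search-1: 80+28 = 108 ≤ 130
    worker-2: 106+28 = 134 ≤ 160
No further crashes.

2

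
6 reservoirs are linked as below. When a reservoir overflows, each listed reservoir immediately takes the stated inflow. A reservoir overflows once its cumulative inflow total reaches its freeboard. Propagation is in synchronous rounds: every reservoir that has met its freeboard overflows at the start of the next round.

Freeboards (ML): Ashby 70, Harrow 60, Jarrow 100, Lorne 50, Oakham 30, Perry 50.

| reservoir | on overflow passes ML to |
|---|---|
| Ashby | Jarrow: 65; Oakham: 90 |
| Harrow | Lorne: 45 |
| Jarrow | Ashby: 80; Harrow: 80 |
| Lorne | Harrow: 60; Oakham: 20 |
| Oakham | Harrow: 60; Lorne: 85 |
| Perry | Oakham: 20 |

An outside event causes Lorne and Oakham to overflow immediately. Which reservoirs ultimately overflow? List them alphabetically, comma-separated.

Round 1 — Lorne, Oakham overflow (initial).
  Harrow: +60+60 → 120 ≥ 60
Round 2 — Harrow overflows.
No further overflows.

Harrow, Lorne, Oakham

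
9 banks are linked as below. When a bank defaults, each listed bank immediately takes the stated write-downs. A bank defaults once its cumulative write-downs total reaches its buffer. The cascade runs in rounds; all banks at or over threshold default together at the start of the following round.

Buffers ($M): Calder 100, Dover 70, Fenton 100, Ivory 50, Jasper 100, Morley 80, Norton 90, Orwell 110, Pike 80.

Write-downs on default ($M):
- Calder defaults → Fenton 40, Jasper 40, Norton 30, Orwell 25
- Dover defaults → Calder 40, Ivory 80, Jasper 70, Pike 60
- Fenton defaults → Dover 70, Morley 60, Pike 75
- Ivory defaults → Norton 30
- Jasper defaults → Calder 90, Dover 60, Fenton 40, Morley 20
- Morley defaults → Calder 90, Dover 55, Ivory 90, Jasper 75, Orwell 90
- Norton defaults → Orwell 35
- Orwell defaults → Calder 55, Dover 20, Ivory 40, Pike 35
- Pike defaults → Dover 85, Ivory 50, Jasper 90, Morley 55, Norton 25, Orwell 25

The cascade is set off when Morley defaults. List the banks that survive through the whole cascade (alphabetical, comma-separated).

Round 1 — Morley defaults (initial).
  Calder: +90 → 90 < 100
  Dover: +55 → 55 < 70
  Ivory: +90 → 90 ≥ 50
  Jasper: +75 → 75 < 100
  Orwell: +90 → 90 < 110
Round 2 — Ivory defaults.
  Norton: +30 → 30 < 90
No further defaults.

Calder, Dover, Fenton, Jasper, Norton, Orwell, Pike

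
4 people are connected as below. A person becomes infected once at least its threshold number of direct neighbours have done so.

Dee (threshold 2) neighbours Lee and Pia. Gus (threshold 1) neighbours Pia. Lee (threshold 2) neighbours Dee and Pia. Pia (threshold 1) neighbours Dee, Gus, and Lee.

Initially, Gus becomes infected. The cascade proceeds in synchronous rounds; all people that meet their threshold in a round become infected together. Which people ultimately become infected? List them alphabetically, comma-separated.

Round 1 — Gus becomes infected (initial).
Round 2 — checking thresholds:
  Pia: 1 of 3 neighbours ≥ 1, becomes infected.
Round 3 — no new infections; cascade stops.

Gus, Pia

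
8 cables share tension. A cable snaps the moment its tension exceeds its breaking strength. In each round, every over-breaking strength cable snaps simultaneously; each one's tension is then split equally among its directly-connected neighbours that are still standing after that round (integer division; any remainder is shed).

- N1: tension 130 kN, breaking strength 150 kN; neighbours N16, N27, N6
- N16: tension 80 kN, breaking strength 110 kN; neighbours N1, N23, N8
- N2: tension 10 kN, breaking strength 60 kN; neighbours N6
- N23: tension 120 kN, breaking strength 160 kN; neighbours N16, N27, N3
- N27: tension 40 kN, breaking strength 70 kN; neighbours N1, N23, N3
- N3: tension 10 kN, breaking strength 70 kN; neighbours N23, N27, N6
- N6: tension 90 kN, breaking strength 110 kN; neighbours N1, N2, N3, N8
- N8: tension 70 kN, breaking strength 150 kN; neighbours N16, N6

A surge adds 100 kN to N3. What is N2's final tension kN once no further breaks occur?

Round 1 — N3 at 110 > 70. N3 snaps.
  N3 sheds 110 kN to N23, N27, N6: 36 each (2 lost).
    N23: 120+36 = 156 ≤ 160
    N27: 40+36 = 76 > 70
    N6: 90+36 = 126 > 110
Round 2 — N27, N6 snap.
  N27 sheds 76 kN to N1, N23: 38 each.
    N1: 130+38 = 168 > 150
    N23: 156+38 = 194 > 160
  N6 sheds 126 kN to N1, N2, N8: 42 each.
    N1: 168+42 = 210 > 150
    N2: 10+42 = 52 ≤ 60
    N8: 70+42 = 112 ≤ 150
Round 3 — N1, N23 snap.
  N1 sheds 210 kN to N16: 210 each.
    N16: 80+210 = 290 > 110
  N23 sheds 194 kN to N16: 194 each.
    N16: 290+194 = 484 > 110
Round 4 — N16 snaps.
  N16 sheds 484 kN to N8: 484 each.
    N8: 112+484 = 596 > 150
Round 5 — N8 snaps.
  N8 sheds 596 kN: no online neighbours, lost.
No further breaks.

52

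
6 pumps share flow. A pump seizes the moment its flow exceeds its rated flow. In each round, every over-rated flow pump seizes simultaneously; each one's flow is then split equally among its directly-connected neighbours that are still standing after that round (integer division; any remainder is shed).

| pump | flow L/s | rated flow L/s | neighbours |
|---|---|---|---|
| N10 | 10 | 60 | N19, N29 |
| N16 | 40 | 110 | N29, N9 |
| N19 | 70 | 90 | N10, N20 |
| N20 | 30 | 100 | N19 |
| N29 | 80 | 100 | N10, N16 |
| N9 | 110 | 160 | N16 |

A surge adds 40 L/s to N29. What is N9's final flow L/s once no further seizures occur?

110

Round 1 — N29 at 120 > 100. N29 seizes.
  N29 sheds 120 L/s to N10, N16: 60 each.
    N10: 10+60 = 70 > 60
    N16: 40+60 = 100 ≤ 110
Round 2 — N10 seizes.
  N10 sheds 70 L/s to N19: 70 each.
    N19: 70+70 = 140 > 90
Round 3 — N19 seizes.
  N19 sheds 140 L/s to N20: 140 each.
    N20: 30+140 = 170 > 100
Round 4 — N20 seizes.
  N20 sheds 170 L/s: no online neighbours, lost.
No further seizures.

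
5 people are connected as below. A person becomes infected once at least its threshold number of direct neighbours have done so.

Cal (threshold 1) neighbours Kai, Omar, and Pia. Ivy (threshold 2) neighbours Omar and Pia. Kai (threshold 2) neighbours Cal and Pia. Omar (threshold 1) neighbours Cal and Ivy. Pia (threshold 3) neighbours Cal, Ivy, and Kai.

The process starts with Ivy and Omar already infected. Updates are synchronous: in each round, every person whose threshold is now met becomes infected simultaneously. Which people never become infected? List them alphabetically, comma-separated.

Kai, Pia

Round 1 — Ivy, Omar become infected (initial).
Round 2 — checking thresholds:
  Cal: 1 of 3 neighbours ≥ 1, becomes infected.
  Pia: 1 of 3 neighbours < 3, holds.
Round 3 — no new infections; cascade stops.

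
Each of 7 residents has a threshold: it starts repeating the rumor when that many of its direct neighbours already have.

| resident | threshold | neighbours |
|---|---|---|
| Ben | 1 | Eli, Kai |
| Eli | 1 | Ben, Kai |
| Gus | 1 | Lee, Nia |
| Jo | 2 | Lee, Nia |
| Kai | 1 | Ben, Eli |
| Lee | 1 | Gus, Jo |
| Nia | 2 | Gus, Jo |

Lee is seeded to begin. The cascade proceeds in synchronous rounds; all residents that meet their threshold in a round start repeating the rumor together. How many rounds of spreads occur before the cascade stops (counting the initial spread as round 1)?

2

Round 1 — Lee starts repeating the rumor (initial).
Round 2 — checking thresholds:
  Gus: 1 of 2 neighbours ≥ 1, starts repeating the rumor.
  Jo: 1 of 2 neighbours < 2, not yet.
Round 3 — no new spreads; cascade stops.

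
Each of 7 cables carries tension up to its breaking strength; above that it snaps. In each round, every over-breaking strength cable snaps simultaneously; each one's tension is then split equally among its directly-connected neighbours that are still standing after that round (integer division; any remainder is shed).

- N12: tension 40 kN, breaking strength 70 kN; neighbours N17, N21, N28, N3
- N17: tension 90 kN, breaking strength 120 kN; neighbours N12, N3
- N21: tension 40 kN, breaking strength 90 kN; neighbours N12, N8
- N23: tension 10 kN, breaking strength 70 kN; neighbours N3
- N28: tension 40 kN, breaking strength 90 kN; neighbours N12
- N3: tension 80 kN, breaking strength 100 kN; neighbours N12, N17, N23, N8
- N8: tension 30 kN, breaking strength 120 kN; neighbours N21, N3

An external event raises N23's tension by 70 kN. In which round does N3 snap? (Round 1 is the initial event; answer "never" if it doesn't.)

2

Round 1 — N23 at 80 > 70. N23 snaps.
  N23 sheds 80 kN to N3: 80 each.
    N3: 80+80 = 160 > 100
Round 2 — N3 snaps.
  N3 sheds 160 kN to N12, N17, N8: 53 each (1 lost).
    N12: 40+53 = 93 > 70
    N17: 90+53 = 143 > 120
    N8: 30+53 = 83 ≤ 120
Round 3 — N12, N17 snap.
  N12 sheds 93 kN to N21, N28: 46 each (1 lost).
    N21: 40+46 = 86 ≤ 90
    N28: 40+46 = 86 ≤ 90
  N17 sheds 143 kN: no online neighbours, lost.
No further breaks.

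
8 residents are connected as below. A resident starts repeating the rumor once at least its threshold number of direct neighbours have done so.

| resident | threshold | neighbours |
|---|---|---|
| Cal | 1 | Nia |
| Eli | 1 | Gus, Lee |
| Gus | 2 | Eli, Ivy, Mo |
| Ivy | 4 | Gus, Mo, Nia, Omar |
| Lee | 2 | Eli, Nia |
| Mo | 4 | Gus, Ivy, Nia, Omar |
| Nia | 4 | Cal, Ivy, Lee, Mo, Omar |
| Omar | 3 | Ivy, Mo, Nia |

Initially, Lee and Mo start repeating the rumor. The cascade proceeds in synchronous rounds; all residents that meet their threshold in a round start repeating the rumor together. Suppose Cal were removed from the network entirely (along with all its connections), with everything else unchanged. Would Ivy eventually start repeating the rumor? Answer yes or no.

no

With Cal removed:
Round 1 — Lee, Mo start repeating the rumor (initial).
Round 2 — checking thresholds:
  Eli: 1 of 2 neighbours ≥ 1, starts repeating the rumor.
  Gus: 1 of 3 neighbours < 2, below threshold.
  Ivy: 1 of 4 neighbours < 4, below threshold.
  Nia: 2 of 4 neighbours < 4, below threshold.
  Omar: 1 of 3 neighbours < 3, below threshold.
Round 3 — checking thresholds:
  Gus: 2 of 3 neighbours ≥ 2, starts repeating the rumor.
  Ivy: 1 of 4 neighbours < 4, below threshold.
  Nia: 2 of 4 neighbours < 4, below threshold.
  Omar: 1 of 3 neighbours < 3, below threshold.
Round 4 — no new spreads; cascade stops.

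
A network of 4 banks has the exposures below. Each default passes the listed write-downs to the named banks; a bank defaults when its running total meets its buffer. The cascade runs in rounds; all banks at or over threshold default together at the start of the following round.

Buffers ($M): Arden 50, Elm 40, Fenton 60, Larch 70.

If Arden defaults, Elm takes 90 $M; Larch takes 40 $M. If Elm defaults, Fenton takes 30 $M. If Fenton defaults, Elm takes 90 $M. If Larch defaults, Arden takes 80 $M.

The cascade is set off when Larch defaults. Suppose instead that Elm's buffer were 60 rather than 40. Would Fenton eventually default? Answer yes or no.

With Elm's buffer at 60:
Round 1 — Larch defaults (initial).
  Arden: +80 → 80 ≥ 50
Round 2 — Arden defaults.
  Elm: +90 → 90 ≥ 60
Round 3 — Elm defaults.
  Fenton: +30 → 30 < 60
No further defaults.

no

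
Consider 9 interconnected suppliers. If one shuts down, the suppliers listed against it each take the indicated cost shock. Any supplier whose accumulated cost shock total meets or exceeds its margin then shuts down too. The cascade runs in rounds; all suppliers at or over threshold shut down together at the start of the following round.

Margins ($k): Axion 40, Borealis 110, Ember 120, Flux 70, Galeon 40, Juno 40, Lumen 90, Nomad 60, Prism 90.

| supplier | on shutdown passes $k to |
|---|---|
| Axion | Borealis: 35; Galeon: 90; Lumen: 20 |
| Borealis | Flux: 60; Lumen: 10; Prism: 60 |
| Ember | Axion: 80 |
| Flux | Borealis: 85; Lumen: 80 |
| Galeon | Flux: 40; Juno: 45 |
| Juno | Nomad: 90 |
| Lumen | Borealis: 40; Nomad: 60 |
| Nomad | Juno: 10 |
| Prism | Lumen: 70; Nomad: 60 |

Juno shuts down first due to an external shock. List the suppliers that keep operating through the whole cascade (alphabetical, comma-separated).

Round 1 — Juno shuts down (initial).
  Nomad: +90 → 90 ≥ 60
Round 2 — Nomad shuts down.
No further shutdowns.

Axion, Borealis, Ember, Flux, Galeon, Lumen, Prism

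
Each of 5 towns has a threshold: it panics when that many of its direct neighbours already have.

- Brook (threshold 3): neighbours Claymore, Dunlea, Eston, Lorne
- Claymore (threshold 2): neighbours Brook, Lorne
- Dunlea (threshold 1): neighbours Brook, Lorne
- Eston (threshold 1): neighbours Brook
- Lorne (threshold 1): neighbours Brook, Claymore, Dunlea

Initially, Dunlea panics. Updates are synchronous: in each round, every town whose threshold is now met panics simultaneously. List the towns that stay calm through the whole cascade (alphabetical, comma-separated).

Brook, Claymore, Eston

Round 1 — Dunlea panics (initial).
Round 2 — checking thresholds:
  Brook: 1 of 4 neighbours < 3, not yet.
  Lorne: 1 of 3 neighbours ≥ 1, panics.
Round 3 — no new panics; cascade stops.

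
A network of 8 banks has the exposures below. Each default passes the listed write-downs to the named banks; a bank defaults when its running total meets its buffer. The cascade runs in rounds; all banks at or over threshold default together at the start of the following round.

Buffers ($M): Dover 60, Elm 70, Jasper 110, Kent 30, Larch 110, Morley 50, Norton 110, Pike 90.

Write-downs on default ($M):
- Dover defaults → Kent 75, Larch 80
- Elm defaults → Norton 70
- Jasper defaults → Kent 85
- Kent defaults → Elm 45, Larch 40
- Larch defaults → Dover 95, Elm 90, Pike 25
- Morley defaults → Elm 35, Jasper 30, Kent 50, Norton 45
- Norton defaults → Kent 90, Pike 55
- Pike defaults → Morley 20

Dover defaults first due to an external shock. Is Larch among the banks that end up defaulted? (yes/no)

Round 1 — Dover defaults (initial).
  Kent: +75 → 75 ≥ 30
  Larch: +80 → 80 < 110
Round 2 — Kent defaults.
  Elm: +45 → 45 < 70
  Larch: +40 → 120 ≥ 110
Round 3 — Larch defaults.
  Elm: +90 → 135 ≥ 70
  Pike: +25 → 25 < 90
Round 4 — Elm defaults.
  Norton: +70 → 70 < 110
No further defaults.

yes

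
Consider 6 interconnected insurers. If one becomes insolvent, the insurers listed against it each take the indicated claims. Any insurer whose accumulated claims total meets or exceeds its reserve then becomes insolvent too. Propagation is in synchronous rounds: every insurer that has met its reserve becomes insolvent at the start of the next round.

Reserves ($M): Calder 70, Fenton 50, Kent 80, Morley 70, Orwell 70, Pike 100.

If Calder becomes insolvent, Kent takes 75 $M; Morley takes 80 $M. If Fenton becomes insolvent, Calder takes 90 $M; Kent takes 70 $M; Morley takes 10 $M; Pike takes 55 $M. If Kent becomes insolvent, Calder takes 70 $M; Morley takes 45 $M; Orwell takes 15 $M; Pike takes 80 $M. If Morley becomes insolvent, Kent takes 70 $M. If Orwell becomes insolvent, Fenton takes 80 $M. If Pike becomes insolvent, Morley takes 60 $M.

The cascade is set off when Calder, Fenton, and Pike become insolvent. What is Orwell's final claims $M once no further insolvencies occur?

15

Round 1 — Calder, Fenton, Pike become insolvent (initial).
  Kent: +75+70 → 145 ≥ 80
  Morley: +80+10+60 → 150 ≥ 70
Round 2 — Kent, Morley become insolvent.
  Orwell: +15 → 15 < 70
No further insolvencies.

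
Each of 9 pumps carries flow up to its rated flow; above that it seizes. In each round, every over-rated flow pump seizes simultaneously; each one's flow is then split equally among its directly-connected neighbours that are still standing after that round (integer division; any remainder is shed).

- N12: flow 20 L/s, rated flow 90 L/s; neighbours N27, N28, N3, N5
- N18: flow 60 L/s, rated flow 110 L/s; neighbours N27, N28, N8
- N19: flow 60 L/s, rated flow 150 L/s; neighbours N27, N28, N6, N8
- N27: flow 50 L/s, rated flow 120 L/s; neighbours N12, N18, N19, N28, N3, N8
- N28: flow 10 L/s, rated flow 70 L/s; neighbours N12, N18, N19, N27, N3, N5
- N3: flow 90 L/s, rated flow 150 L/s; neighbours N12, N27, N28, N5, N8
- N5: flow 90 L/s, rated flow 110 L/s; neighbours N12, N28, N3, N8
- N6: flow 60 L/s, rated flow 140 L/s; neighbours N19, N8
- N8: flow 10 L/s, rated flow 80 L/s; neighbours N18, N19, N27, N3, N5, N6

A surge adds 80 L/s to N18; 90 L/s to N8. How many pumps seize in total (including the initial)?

7

Round 1 — N18 at 140 > 110; N8 at 100 > 80. N18, N8 seize.
  N18 sheds 140 L/s to N27, N28: 70 each.
    N27: 50+70 = 120 ≤ 120
    N28: 10+70 = 80 > 70
  N8 sheds 100 L/s to N19, N27, N3, N5, N6: 20 each.
    N19: 60+20 = 80 ≤ 150
    N27: 120+20 = 140 > 120
    N3: 90+20 = 110 ≤ 150
    N5: 90+20 = 110 ≤ 110
    N6: 60+20 = 80 ≤ 140
Round 2 — N27, N28 seize.
  N27 sheds 140 L/s to N12, N19, N3: 46 each (2 lost).
    N12: 20+46 = 66 ≤ 90
    N19: 80+46 = 126 ≤ 150
    N3: 110+46 = 156 > 150
  N28 sheds 80 L/s to N12, N19, N3, N5: 20 each.
    N12: 66+20 = 86 ≤ 90
    N19: 126+20 = 146 ≤ 150
    N3: 156+20 = 176 > 150
    N5: 110+20 = 130 > 110
Round 3 — N3, N5 seize.
  N3 sheds 176 L/s to N12: 176 each.
    N12: 86+176 = 262 > 90
  N5 sheds 130 L/s to N12: 130 each.
    N12: 262+130 = 392 > 90
Round 4 — N12 seizes.
  N12 sheds 392 L/s: no online neighbours, lost.
No further seizures.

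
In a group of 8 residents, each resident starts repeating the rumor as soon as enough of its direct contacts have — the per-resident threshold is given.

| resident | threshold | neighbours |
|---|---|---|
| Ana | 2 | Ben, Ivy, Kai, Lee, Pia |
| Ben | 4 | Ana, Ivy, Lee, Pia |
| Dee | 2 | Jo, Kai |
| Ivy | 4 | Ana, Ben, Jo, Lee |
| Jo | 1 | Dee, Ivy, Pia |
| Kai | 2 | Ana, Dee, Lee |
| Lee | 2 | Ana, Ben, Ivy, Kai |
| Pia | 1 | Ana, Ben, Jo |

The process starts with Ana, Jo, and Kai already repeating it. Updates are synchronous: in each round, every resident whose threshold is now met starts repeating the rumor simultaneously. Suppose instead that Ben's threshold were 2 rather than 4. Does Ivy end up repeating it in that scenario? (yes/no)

With Ben's threshold at 2:
Round 1 — Ana, Jo, Kai start repeating the rumor (initial).
Round 2 — checking thresholds:
  Ben: 1 of 4 neighbours < 2, holds.
  Dee: 2 of 2 neighbours ≥ 2, starts repeating the rumor.
  Ivy: 2 of 4 neighbours < 4, holds.
  Lee: 2 of 4 neighbours ≥ 2, starts repeating the rumor.
  Pia: 2 of 3 neighbours ≥ 1, starts repeating the rumor.
Round 3 — checking thresholds:
  Ben: 3 of 4 neighbours ≥ 2, starts repeating the rumor.
  Ivy: 3 of 4 neighbours < 4, holds.
Round 4 — checking thresholds:
  Ivy: 4 of 4 neighbours ≥ 4, starts repeating the rumor.
Round 5 — no new spreads; cascade stops.

yes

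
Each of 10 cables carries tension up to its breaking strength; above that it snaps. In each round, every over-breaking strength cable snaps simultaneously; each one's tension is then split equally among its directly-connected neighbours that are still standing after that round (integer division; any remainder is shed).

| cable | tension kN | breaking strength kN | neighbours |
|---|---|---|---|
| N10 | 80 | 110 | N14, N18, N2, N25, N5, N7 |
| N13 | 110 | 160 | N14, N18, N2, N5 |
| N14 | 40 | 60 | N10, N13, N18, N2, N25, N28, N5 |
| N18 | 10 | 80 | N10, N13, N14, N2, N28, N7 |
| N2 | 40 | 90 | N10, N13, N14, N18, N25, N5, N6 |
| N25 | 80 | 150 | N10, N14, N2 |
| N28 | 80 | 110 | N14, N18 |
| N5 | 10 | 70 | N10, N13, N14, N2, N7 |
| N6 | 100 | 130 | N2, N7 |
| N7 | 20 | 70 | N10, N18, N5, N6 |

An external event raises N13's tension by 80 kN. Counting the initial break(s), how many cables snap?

10

Round 1 — N13 at 190 > 160. N13 snaps.
  N13 sheds 190 kN to N14, N18, N2, N5: 47 each (2 lost).
    N14: 40+47 = 87 > 60
    N18: 10+47 = 57 ≤ 80
    N2: 40+47 = 87 ≤ 90
    N5: 10+47 = 57 ≤ 70
Round 2 — N14 snaps.
  N14 sheds 87 kN to N10, N18, N2, N25, N28, N5: 14 each (3 lost).
    N10: 80+14 = 94 ≤ 110
    N18: 57+14 = 71 ≤ 80
    N2: 87+14 = 101 > 90
    N25: 80+14 = 94 ≤ 150
    N28: 80+14 = 94 ≤ 110
    N5: 57+14 = 71 > 70
Round 3 — N2, N5 snap.
  N2 sheds 101 kN to N10, N18, N25, N6: 25 each (1 lost).
    N10: 94+25 = 119 > 110
    N18: 71+25 = 96 > 80
    N25: 94+25 = 119 ≤ 150
    N6: 100+25 = 125 ≤ 130
  N5 sheds 71 kN to N10, N7: 35 each (1 lost).
    N10: 119+35 = 154 > 110
    N7: 20+35 = 55 ≤ 70
Round 4 — N10, N18 snap.
  N10 sheds 154 kN to N25, N7: 77 each.
    N25: 119+77 = 196 > 150
    N7: 55+77 = 132 > 70
  N18 sheds 96 kN to N28, N7: 48 each.
    N28: 94+48 = 142 > 110
    N7: 132+48 = 180 > 70
Round 5 — N25, N28, N7 snap.
  N25 sheds 196 kN: no online neighbours, lost.
  N28 sheds 142 kN: no online neighbours, lost.
  N7 sheds 180 kN to N6: 180 each.
    N6: 125+180 = 305 > 130
Round 6 — N6 snaps.
  N6 sheds 305 kN: no online neighbours, lost.
No further breaks.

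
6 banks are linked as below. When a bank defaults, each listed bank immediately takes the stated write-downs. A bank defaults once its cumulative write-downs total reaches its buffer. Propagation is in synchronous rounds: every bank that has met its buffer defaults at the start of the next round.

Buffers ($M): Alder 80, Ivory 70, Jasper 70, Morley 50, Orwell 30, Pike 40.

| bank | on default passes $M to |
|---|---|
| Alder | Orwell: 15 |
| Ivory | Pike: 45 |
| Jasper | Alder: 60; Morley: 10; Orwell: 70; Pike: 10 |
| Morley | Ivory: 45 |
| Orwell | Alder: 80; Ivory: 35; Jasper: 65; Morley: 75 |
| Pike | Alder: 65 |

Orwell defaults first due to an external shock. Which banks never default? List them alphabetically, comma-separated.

Jasper

Round 1 — Orwell defaults (initial).
  Alder: +80 → 80 ≥ 80
  Ivory: +35 → 35 < 70
  Jasper: +65 → 65 < 70
  Morley: +75 → 75 ≥ 50
Round 2 — Alder, Morley default.
  Ivory: +45 → 80 ≥ 70
Round 3 — Ivory defaults.
  Pike: +45 → 45 ≥ 40
Round 4 — Pike defaults.
No further defaults.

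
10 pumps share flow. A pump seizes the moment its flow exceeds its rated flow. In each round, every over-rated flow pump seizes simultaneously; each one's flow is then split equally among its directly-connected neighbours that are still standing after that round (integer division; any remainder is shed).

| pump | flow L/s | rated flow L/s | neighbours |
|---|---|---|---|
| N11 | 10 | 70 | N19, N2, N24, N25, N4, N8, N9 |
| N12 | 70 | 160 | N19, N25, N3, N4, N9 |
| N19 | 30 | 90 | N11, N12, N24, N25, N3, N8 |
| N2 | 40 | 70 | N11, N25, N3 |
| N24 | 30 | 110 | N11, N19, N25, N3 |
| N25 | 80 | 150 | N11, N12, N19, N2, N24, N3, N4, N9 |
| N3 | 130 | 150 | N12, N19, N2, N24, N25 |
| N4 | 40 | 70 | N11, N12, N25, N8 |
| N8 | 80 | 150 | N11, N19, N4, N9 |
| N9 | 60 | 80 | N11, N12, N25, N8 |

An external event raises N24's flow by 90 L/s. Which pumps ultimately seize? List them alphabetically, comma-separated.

Round 1 — N24 at 120 > 110. N24 seizes.
  N24 sheds 120 L/s to N11, N19, N25, N3: 30 each.
    N11: 10+30 = 40 ≤ 70
    N19: 30+30 = 60 ≤ 90
    N25: 80+30 = 110 ≤ 150
    N3: 130+30 = 160 > 150
Round 2 — N3 seizes.
  N3 sheds 160 L/s to N12, N19, N2, N25: 40 each.
    N12: 70+40 = 110 ≤ 160
    N19: 60+40 = 100 > 90
    N2: 40+40 = 80 > 70
    N25: 110+40 = 150 ≤ 150
Round 3 — N19, N2 seize.
  N19 sheds 100 L/s to N11, N12, N25, N8: 25 each.
    N11: 40+25 = 65 ≤ 70
    N12: 110+25 = 135 ≤ 160
    N25: 150+25 = 175 > 150
    N8: 80+25 = 105 ≤ 150
  N2 sheds 80 L/s to N11, N25: 40 each.
    N11: 65+40 = 105 > 70
    N25: 175+40 = 215 > 150
Round 4 — N11, N25 seize.
  N11 sheds 105 L/s to N4, N8, N9: 35 each.
    N4: 40+35 = 75 > 70
    N8: 105+35 = 140 ≤ 150
    N9: 60+35 = 95 > 80
  N25 sheds 215 L/s to N12, N4, N9: 71 each (2 lost).
    N12: 135+71 = 206 > 160
    N4: 75+71 = 146 > 70
    N9: 95+71 = 166 > 80
Round 5 — N12, N4, N9 seize.
  N12 sheds 206 L/s: no online neighbours, lost.
  N4 sheds 146 L/s to N8: 146 each.
    N8: 140+146 = 286 > 150
  N9 sheds 166 L/s to N8: 166 each.
    N8: 286+166 = 452 > 150
Round 6 — N8 seizes.
  N8 sheds 452 L/s: no online neighbours, lost.
No further seizures.

N11, N12, N19, N2, N24, N25, N3, N4, N8, N9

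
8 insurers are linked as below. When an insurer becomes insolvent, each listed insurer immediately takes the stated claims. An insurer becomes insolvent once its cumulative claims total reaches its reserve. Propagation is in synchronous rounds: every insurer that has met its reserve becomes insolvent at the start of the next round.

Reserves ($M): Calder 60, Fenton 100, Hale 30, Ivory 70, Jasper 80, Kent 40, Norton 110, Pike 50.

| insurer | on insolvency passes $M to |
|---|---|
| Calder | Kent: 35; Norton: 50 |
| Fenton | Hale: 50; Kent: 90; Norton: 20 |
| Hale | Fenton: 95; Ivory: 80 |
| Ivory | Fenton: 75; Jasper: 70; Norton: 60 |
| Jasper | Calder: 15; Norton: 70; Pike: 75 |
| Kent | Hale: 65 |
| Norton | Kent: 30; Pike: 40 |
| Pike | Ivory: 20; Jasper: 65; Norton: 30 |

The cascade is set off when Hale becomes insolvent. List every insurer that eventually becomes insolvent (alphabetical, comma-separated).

Fenton, Hale, Ivory, Kent

Round 1 — Hale becomes insolvent (initial).
  Fenton: +95 → 95 < 100
  Ivory: +80 → 80 ≥ 70
Round 2 — Ivory becomes insolvent.
  Fenton: +75 → 170 ≥ 100
  Jasper: +70 → 70 < 80
  Norton: +60 → 60 < 110
Round 3 — Fenton becomes insolvent.
  Kent: +90 → 90 ≥ 40
  Norton: +20 → 80 < 110
Round 4 — Kent becomes insolvent.
No further insolvencies.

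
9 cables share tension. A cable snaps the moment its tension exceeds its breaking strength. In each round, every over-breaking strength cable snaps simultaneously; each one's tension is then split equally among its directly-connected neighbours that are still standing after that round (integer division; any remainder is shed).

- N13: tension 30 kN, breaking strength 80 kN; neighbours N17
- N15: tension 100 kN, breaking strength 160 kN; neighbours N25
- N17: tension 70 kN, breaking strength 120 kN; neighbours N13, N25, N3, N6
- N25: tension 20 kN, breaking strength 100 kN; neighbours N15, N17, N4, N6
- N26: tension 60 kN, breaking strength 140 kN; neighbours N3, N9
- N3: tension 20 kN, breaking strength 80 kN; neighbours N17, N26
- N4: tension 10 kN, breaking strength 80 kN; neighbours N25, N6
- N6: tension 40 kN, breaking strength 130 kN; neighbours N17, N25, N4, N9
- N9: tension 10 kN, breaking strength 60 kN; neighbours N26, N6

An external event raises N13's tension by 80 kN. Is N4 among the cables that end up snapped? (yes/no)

no

Round 1 — N13 at 110 > 80. N13 snaps.
  N13 sheds 110 kN to N17: 110 each.
    N17: 70+110 = 180 > 120
Round 2 — N17 snaps.
  N17 sheds 180 kN to N25, N3, N6: 60 each.
    N25: 20+60 = 80 ≤ 100
    N3: 20+60 = 80 ≤ 80
    N6: 40+60 = 100 ≤ 130
No further breaks.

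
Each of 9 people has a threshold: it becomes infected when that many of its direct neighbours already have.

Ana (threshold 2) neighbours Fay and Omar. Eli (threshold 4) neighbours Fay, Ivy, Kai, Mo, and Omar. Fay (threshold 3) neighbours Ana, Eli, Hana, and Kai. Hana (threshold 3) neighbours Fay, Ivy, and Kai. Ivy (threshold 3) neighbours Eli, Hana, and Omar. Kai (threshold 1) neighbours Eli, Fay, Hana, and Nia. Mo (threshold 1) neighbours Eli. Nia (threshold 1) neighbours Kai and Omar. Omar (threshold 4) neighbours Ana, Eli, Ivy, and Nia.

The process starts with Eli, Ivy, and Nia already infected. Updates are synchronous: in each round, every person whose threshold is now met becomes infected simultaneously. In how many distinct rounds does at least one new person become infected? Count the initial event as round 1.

Round 1 — Eli, Ivy, Nia become infected (initial).
Round 2 — checking thresholds:
  Fay: 1 of 4 neighbours < 3, holds.
  Hana: 1 of 3 neighbours < 3, holds.
  Kai: 2 of 4 neighbours ≥ 1, becomes infected.
  Mo: 1 of 1 neighbours ≥ 1, becomes infected.
  Omar: 3 of 4 neighbours < 4, holds.
Round 3 — no new infections; cascade stops.

2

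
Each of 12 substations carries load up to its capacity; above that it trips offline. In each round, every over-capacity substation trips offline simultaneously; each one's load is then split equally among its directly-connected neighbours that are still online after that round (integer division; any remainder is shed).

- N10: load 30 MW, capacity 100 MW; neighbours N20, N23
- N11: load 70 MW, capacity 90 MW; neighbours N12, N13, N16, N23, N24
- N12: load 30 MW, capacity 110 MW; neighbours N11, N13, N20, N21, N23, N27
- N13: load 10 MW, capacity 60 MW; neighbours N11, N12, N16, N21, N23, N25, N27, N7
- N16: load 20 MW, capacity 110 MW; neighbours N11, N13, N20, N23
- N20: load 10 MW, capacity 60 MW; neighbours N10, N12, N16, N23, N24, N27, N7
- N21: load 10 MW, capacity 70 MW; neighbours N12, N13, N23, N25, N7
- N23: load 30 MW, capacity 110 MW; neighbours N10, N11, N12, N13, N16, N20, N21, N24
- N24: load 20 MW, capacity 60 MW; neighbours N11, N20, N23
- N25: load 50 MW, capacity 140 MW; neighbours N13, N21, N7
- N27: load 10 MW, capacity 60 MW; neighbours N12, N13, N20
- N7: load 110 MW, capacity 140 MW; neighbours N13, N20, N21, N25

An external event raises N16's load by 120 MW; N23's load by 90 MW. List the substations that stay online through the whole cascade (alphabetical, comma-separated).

Round 1 — N16 at 140 > 110; N23 at 120 > 110. N16, N23 trip offline.
  N16 sheds 140 MW to N11, N13, N20: 46 each (2 lost).
    N11: 70+46 = 116 > 90
    N13: 10+46 = 56 ≤ 60
    N20: 10+46 = 56 ≤ 60
  N23 sheds 120 MW to N10, N11, N12, N13, N20, N21, N24: 17 each (1 lost).
    N10: 30+17 = 47 ≤ 100
    N11: 116+17 = 133 > 90
    N12: 30+17 = 47 ≤ 110
    N13: 56+17 = 73 > 60
    N20: 56+17 = 73 > 60
    N21: 10+17 = 27 ≤ 70
    N24: 20+17 = 37 ≤ 60
Round 2 — N11, N13, N20 trip offline.
  N11 sheds 133 MW to N12, N24: 66 each (1 lost).
    N12: 47+66 = 113 > 110
    N24: 37+66 = 103 > 60
  N13 sheds 73 MW to N12, N21, N25, N27, N7: 14 each (3 lost).
    N12: 113+14 = 127 > 110
    N21: 27+14 = 41 ≤ 70
    N25: 50+14 = 64 ≤ 140
    N27: 10+14 = 24 ≤ 60
    N7: 110+14 = 124 ≤ 140
  N20 sheds 73 MW to N10, N12, N24, N27, N7: 14 each (3 lost).
    N10: 47+14 = 61 ≤ 100
    N12: 127+14 = 141 > 110
    N24: 103+14 = 117 > 60
    N27: 24+14 = 38 ≤ 60
    N7: 124+14 = 138 ≤ 140
Round 3 — N12, N24 trip offline.
  N12 sheds 141 MW to N21, N27: 70 each (1 lost).
    N21: 41+70 = 111 > 70
    N27: 38+70 = 108 > 60
  N24 sheds 117 MW: no online neighbours, lost.
Round 4 — N21, N27 trip offline.
  N21 sheds 111 MW to N25, N7: 55 each (1 lost).
    N25: 64+55 = 119 ≤ 140
    N7: 138+55 = 193 > 140
  N27 sheds 108 MW: no online neighbours, lost.
Round 5 — N7 trips offline.
  N7 sheds 193 MW to N25: 193 each.
    N25: 119+193 = 312 > 140
Round 6 — N25 trips offline.
  N25 sheds 312 MW: no online neighbours, lost.
No further trips.

N10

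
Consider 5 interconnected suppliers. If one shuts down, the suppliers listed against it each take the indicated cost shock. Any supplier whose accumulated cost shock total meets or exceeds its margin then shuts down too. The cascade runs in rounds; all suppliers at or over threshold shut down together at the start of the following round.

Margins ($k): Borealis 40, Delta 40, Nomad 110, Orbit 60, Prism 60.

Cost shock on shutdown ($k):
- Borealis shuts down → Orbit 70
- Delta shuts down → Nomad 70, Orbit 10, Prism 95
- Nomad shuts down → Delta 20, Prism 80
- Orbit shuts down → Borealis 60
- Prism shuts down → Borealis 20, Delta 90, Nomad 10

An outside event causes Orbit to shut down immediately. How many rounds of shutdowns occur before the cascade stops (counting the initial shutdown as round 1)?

2

Round 1 — Orbit shuts down (initial).
  Borealis: +60 → 60 ≥ 40
Round 2 — Borealis shuts down.
No further shutdowns.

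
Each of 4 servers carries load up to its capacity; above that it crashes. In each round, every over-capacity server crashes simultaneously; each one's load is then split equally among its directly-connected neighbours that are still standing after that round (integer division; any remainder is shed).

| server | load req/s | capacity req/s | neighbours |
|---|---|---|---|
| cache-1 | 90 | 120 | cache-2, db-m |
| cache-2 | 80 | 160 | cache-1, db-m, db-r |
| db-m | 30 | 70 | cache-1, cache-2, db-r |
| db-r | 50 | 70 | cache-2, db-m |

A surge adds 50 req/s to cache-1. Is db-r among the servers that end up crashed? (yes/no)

yes

Round 1 — cache-1 at 140 > 120. cache-1 crashes.
  cache-1 sheds 140 req/s to cache-2, db-m: 70 each.
    cache-2: 80+70 = 150 ≤ 160
    db-m: 30+70 = 100 > 70
Round 2 — db-m crashes.
  db-m sheds 100 req/s to cache-2, db-r: 50 each.
    cache-2: 150+50 = 200 > 160
    db-r: 50+50 = 100 > 70
Round 3 — cache-2, db-r crash.
  cache-2 sheds 200 req/s: no online neighbours, lost.
  db-r sheds 100 req/s: no online neighbours, lost.
No further crashes.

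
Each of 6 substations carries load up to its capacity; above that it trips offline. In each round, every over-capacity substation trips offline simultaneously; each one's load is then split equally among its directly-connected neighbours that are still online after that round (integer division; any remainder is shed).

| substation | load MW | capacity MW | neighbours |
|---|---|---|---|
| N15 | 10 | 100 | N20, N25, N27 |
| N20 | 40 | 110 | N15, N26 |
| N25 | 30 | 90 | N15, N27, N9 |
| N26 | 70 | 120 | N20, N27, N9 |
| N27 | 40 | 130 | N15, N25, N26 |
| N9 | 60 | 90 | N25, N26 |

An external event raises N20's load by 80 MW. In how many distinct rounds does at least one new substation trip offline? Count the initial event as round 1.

Round 1 — N20 at 120 > 110. N20 trips offline.
  N20 sheds 120 MW to N15, N26: 60 each.
    N15: 10+60 = 70 ≤ 100
    N26: 70+60 = 130 > 120
Round 2 — N26 trips offline.
  N26 sheds 130 MW to N27, N9: 65 each.
    N27: 40+65 = 105 ≤ 130
    N9: 60+65 = 125 > 90
Round 3 — N9 trips offline.
  N9 sheds 125 MW to N25: 125 each.
    N25: 30+125 = 155 > 90
Round 4 — N25 trips offline.
  N25 sheds 155 MW to N15, N27: 77 each (1 lost).
    N15: 70+77 = 147 > 100
    N27: 105+77 = 182 > 130
Round 5 — N15, N27 trip offline.
  N15 sheds 147 MW: no online neighbours, lost.
  N27 sheds 182 MW: no online neighbours, lost.
No further trips.

5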